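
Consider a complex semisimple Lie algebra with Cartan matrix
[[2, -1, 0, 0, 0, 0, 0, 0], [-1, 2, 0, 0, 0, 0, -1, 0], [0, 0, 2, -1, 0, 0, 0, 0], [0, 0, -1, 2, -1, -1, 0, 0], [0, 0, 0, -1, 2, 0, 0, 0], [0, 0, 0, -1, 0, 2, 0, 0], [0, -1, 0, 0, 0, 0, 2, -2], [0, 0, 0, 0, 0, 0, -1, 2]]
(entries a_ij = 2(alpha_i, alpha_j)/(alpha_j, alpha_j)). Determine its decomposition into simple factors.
The diagram associated to this matrix has two connected components: the simple roots {alpha_1, alpha_2, alpha_7, alpha_8} form a chain of 4 nodes with a double edge at one end; the terminal node there is the unique short simple root (B_4), and {alpha_3, alpha_4, alpha_5, alpha_6} form a chain of 2 nodes with a fork of two nodes at one end (D_4). A semisimple Lie algebra decomposes uniquely as the direct sum of simple ideals, one per connected component of its Dynkin diagram, so g ≅ B_4 ⊕ D_4 (dimension 36 + 28 = 64).

B4 ⊕ D4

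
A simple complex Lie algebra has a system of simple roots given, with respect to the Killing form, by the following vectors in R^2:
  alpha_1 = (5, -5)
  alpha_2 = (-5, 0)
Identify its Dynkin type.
B_2

Compute the Cartan integers a_ij = 2(alpha_i, alpha_j)/(alpha_j, alpha_j); the resulting 2x2 Cartan matrix is
[[2, -2], [-1, 2]].
The roots have two lengths (squared-length ratio 2:1); the short ones are alpha_{2}. The associated Dynkin diagram is a chain of 2 nodes with a double edge at one end; the terminal node there is the unique short simple root (B_2), so the type is B_2 (the algebra so(5)).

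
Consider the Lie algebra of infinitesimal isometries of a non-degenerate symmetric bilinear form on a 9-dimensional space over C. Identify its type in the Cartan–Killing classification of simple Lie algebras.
type B_4

This is so(9) with 9 odd, which has dimension 9(9-1)/2 = 36 and rank (9-1)/2 = 4. In the classification of classical Lie algebras, the orthogonal algebra so(2n+1) in an odd number of variables has type B_n; here n = 4, so the Dynkin diagram is a chain of 4 nodes with a double edge at one end; the terminal node there is the unique short simple root (B_4). Hence the type is B_4.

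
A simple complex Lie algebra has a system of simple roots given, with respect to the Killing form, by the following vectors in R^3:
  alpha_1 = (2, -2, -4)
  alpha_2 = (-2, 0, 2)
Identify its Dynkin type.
Compute the Cartan integers a_ij = 2(alpha_i, alpha_j)/(alpha_j, alpha_j); the resulting 2x2 Cartan matrix is
[[2, -3], [-1, 2]].
The roots have two lengths (squared-length ratio 3:1); the short ones are alpha_{2}. The associated Dynkin diagram is two nodes joined by a triple edge (G_2), so the type is G_2.

G2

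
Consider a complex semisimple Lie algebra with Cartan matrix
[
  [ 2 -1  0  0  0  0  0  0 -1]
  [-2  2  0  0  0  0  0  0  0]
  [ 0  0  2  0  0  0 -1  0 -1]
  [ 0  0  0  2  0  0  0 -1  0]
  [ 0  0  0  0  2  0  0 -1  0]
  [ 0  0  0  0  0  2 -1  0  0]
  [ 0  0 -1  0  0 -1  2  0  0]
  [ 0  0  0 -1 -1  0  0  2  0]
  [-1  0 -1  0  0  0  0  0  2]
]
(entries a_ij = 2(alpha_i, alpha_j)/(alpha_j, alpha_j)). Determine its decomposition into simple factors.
The diagram associated to this matrix has two connected components: the simple roots {alpha_4, alpha_5, alpha_8} form a chain of 3 nodes with single edges (A_3), and {alpha_1, alpha_2, alpha_3, alpha_6, alpha_7, alpha_9} form a chain of 6 nodes with a double edge at one end; the terminal node there is the unique long simple root (C_6). A semisimple Lie algebra decomposes uniquely as the direct sum of simple ideals, one per connected component of its Dynkin diagram, so g ≅ A_3 ⊕ C_6 (dimension 15 + 78 = 93).

type A_3 + type C_6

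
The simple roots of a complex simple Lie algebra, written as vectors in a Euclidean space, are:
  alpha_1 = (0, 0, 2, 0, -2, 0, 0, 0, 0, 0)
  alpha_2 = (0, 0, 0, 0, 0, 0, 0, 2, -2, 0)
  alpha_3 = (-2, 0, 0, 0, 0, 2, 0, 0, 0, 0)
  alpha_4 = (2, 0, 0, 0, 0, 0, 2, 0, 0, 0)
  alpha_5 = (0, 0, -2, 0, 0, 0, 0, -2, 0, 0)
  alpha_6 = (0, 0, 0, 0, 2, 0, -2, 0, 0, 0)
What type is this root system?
A6

Compute the Cartan integers a_ij = 2(alpha_i, alpha_j)/(alpha_j, alpha_j); the resulting 6x6 Cartan matrix is
[[2, 0, 0, 0, -1, -1], [0, 2, 0, 0, -1, 0], [0, 0, 2, -1, 0, 0], [0, 0, -1, 2, 0, -1], [-1, -1, 0, 0, 2, 0], [-1, 0, 0, -1, 0, 2]].
All simple roots have the same length, so the diagram is simply laced. The associated Dynkin diagram is a chain of 6 nodes with single edges (A_6), so the type is A_6 (the algebra sl(7)).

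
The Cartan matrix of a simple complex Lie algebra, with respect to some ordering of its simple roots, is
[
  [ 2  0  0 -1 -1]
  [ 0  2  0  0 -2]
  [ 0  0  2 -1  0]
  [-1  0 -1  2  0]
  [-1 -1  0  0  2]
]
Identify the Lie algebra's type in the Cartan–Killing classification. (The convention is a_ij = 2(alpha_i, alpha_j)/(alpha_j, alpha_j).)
The matrix has rank 5 with 2's on the diagonal. Reading the off-diagonal entries as Dynkin edges (a single edge where a_ij = a_ji = -1; a double or triple edge where a_ij * a_ji = 2 or 3), the diagram is a chain of 5 nodes with a double edge at one end; the terminal node there is the unique long simple root (C_5). One simple-root ordering that puts it in standard form is (alpha_3, alpha_4, alpha_1, alpha_5, alpha_2). So the algebra is type C_5, i.e. sp(10).

C_5 (sp(10))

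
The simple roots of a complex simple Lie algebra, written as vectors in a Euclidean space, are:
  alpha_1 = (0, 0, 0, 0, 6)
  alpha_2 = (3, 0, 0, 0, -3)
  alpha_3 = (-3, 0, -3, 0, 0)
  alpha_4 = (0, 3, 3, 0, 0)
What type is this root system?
Compute the Cartan integers a_ij = 2(alpha_i, alpha_j)/(alpha_j, alpha_j); the resulting 4x4 Cartan matrix is
[[2, -2, 0, 0], [-1, 2, -1, 0], [0, -1, 2, -1], [0, 0, -1, 2]].
The roots have two lengths (squared-length ratio 2:1); the short ones are alpha_{2,3,4}. The associated Dynkin diagram is a chain of 4 nodes with a double edge at one end; the terminal node there is the unique long simple root (C_4), so the type is C_4 (the algebra sp(8)).

C4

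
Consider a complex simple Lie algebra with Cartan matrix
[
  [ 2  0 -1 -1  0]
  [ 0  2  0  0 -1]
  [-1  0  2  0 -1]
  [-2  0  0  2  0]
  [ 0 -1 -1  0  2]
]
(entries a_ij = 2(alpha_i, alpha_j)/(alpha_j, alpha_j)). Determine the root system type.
The matrix has rank 5 with 2's on the diagonal. Reading the off-diagonal entries as Dynkin edges (a single edge where a_ij = a_ji = -1; a double or triple edge where a_ij * a_ji = 2 or 3), the diagram is a chain of 5 nodes with a double edge at one end; the terminal node there is the unique long simple root (C_5). One simple-root ordering that puts it in standard form is (alpha_2, alpha_5, alpha_3, alpha_1, alpha_4). So the algebra is type C_5, i.e. sp(10).

C_5 (sp(10))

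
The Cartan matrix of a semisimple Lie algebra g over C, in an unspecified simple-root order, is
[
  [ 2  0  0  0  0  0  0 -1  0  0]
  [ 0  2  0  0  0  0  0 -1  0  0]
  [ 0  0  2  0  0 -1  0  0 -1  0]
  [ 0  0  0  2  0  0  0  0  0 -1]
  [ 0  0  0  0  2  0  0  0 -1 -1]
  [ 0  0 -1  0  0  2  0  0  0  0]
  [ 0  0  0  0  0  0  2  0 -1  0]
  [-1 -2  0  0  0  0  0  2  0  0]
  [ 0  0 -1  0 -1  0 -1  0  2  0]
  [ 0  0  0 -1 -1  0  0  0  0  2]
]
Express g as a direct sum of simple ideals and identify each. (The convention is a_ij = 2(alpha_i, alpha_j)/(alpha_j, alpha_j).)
type B_3 + type E_7

The diagram associated to this matrix has two connected components: the simple roots {alpha_1, alpha_2, alpha_8} form a chain of 3 nodes with a double edge at one end; the terminal node there is the unique short simple root (B_3), and {alpha_3, alpha_4, alpha_5, alpha_6, alpha_7, alpha_9, alpha_10} form a chain of 6 nodes with one extra node attached to the third node from one end (E_7). A semisimple Lie algebra decomposes uniquely as the direct sum of simple ideals, one per connected component of its Dynkin diagram, so g ≅ B_3 ⊕ E_7 (dimension 21 + 133 = 154).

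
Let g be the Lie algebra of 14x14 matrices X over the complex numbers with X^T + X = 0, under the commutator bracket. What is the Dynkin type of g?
This is so(14) with 14 even, which has dimension 14(14-1)/2 = 91 and rank 14/2 = 7. In the classification of classical Lie algebras, the orthogonal algebra so(2n) in an even number of variables has type D_n; here n = 7, so the Dynkin diagram is a chain of 5 nodes with a fork of two nodes at one end (D_7). Hence the type is D_7.

type D_7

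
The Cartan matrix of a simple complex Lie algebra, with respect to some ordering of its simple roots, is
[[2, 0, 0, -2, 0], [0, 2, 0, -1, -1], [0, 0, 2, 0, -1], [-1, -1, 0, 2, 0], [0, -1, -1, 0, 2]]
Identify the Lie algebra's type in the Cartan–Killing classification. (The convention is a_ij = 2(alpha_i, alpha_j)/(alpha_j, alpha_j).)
C_5

The matrix has rank 5 with 2's on the diagonal. Reading the off-diagonal entries as Dynkin edges (a single edge where a_ij = a_ji = -1; a double or triple edge where a_ij * a_ji = 2 or 3), the diagram is a chain of 5 nodes with a double edge at one end; the terminal node there is the unique long simple root (C_5). One simple-root ordering that puts it in standard form is (alpha_3, alpha_5, alpha_2, alpha_4, alpha_1). So the algebra is type C_5, i.e. sp(10).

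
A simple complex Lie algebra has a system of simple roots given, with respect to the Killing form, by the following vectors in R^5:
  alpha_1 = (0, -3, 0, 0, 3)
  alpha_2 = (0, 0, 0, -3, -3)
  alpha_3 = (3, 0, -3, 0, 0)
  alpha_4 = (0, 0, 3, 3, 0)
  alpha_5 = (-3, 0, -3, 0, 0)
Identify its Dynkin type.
D_5

Compute the Cartan integers a_ij = 2(alpha_i, alpha_j)/(alpha_j, alpha_j); the resulting 5x5 Cartan matrix is
[[2, -1, 0, 0, 0], [-1, 2, 0, -1, 0], [0, 0, 2, -1, 0], [0, -1, -1, 2, -1], [0, 0, 0, -1, 2]].
All simple roots have the same length, so the diagram is simply laced. The associated Dynkin diagram is a chain of 3 nodes with a fork of two nodes at one end (D_5), so the type is D_5 (the algebra so(10)).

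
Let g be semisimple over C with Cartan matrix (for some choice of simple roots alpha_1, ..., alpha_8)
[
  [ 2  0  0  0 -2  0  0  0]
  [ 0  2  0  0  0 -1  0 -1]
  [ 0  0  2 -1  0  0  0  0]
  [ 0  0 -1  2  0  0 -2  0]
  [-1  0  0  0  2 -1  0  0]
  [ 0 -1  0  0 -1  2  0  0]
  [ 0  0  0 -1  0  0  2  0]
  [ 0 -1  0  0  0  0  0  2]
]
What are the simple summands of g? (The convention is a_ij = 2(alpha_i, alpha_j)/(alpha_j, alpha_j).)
B_3 + C_5

The diagram associated to this matrix has two connected components: the simple roots {alpha_3, alpha_4, alpha_7} form a chain of 3 nodes with a double edge at one end; the terminal node there is the unique short simple root (B_3), and {alpha_1, alpha_2, alpha_5, alpha_6, alpha_8} form a chain of 5 nodes with a double edge at one end; the terminal node there is the unique long simple root (C_5). A semisimple Lie algebra decomposes uniquely as the direct sum of simple ideals, one per connected component of its Dynkin diagram, so g ≅ B_3 ⊕ C_5 (dimension 21 + 55 = 76).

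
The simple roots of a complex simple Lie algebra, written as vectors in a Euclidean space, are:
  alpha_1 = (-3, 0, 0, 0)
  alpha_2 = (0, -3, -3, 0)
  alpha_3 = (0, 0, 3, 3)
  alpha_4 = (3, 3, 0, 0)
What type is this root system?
type B_4

Compute the Cartan integers a_ij = 2(alpha_i, alpha_j)/(alpha_j, alpha_j); the resulting 4x4 Cartan matrix is
[[2, 0, 0, -1], [0, 2, -1, -1], [0, -1, 2, 0], [-2, -1, 0, 2]].
The roots have two lengths (squared-length ratio 2:1); the short ones are alpha_{1}. The associated Dynkin diagram is a chain of 4 nodes with a double edge at one end; the terminal node there is the unique short simple root (B_4), so the type is B_4 (the algebra so(9)).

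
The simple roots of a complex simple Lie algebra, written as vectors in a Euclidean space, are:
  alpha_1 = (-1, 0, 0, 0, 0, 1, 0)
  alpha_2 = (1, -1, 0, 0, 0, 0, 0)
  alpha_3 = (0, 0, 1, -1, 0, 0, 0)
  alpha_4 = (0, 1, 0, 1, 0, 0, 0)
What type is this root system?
A4

Compute the Cartan integers a_ij = 2(alpha_i, alpha_j)/(alpha_j, alpha_j); the resulting 4x4 Cartan matrix is
[[2, -1, 0, 0], [-1, 2, 0, -1], [0, 0, 2, -1], [0, -1, -1, 2]].
All simple roots have the same length, so the diagram is simply laced. The associated Dynkin diagram is a chain of 4 nodes with single edges (A_4), so the type is A_4 (the algebra sl(5)).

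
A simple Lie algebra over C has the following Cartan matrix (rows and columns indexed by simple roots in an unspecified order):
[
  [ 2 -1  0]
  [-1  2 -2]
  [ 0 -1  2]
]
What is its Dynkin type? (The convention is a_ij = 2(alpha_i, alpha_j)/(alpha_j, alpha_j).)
B_3

The matrix has rank 3 with 2's on the diagonal. Reading the off-diagonal entries as Dynkin edges (a single edge where a_ij = a_ji = -1; a double or triple edge where a_ij * a_ji = 2 or 3), the diagram is a chain of 3 nodes with a double edge at one end; the terminal node there is the unique short simple root (B_3). One simple-root ordering that puts it in standard form is (alpha_1, alpha_2, alpha_3). So the algebra is type B_3, i.e. so(7).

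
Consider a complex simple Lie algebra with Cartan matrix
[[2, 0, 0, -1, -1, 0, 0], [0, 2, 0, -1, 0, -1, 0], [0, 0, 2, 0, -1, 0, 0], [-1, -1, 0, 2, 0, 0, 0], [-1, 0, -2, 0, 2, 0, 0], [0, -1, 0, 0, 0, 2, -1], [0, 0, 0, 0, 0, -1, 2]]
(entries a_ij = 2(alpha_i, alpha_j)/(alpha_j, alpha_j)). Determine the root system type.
B7

The matrix has rank 7 with 2's on the diagonal. Reading the off-diagonal entries as Dynkin edges (a single edge where a_ij = a_ji = -1; a double or triple edge where a_ij * a_ji = 2 or 3), the diagram is a chain of 7 nodes with a double edge at one end; the terminal node there is the unique short simple root (B_7). One simple-root ordering that puts it in standard form is (alpha_7, alpha_6, alpha_2, alpha_4, alpha_1, alpha_5, alpha_3). So the algebra is type B_7, i.e. so(15).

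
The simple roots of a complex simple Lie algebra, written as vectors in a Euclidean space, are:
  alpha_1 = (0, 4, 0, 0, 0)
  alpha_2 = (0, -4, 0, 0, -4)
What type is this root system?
Compute the Cartan integers a_ij = 2(alpha_i, alpha_j)/(alpha_j, alpha_j); the resulting 2x2 Cartan matrix is
[[2, -1], [-2, 2]].
The roots have two lengths (squared-length ratio 2:1); the short ones are alpha_{1}. The associated Dynkin diagram is a chain of 2 nodes with a double edge at one end; the terminal node there is the unique short simple root (B_2), so the type is B_2 (the algebra so(5)).

B2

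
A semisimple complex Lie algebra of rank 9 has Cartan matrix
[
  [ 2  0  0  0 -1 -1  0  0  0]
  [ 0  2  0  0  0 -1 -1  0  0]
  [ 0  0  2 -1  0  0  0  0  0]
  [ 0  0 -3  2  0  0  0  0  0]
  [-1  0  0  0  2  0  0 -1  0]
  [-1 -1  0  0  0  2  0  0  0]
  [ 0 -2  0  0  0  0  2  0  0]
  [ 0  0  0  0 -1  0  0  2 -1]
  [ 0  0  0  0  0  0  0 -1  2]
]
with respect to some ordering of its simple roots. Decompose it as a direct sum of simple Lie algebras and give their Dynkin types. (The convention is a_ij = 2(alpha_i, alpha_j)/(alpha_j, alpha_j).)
The diagram associated to this matrix has two connected components: the simple roots {alpha_1, alpha_2, alpha_5, alpha_6, alpha_7, alpha_8, alpha_9} form a chain of 7 nodes with a double edge at one end; the terminal node there is the unique long simple root (C_7), and {alpha_3, alpha_4} form two nodes joined by a triple edge (G_2). A semisimple Lie algebra decomposes uniquely as the direct sum of simple ideals, one per connected component of its Dynkin diagram, so g ≅ C_7 ⊕ G_2 (dimension 105 + 14 = 119).

C_7 (sp(14)) + G_2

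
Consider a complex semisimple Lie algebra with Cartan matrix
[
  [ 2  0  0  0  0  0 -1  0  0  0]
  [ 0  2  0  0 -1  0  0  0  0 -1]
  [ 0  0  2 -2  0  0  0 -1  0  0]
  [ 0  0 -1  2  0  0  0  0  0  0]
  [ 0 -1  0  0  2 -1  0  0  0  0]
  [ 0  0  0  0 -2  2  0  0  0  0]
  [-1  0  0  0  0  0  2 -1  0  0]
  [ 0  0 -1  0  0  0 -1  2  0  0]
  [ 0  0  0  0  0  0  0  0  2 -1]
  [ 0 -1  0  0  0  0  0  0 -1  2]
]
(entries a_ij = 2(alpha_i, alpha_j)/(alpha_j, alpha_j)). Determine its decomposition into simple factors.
The diagram associated to this matrix has two connected components: the simple roots {alpha_1, alpha_3, alpha_4, alpha_7, alpha_8} form a chain of 5 nodes with a double edge at one end; the terminal node there is the unique short simple root (B_5), and {alpha_2, alpha_5, alpha_6, alpha_9, alpha_10} form a chain of 5 nodes with a double edge at one end; the terminal node there is the unique long simple root (C_5). A semisimple Lie algebra decomposes uniquely as the direct sum of simple ideals, one per connected component of its Dynkin diagram, so g ≅ B_5 ⊕ C_5 (dimension 55 + 55 = 110).

type B_5 + type C_5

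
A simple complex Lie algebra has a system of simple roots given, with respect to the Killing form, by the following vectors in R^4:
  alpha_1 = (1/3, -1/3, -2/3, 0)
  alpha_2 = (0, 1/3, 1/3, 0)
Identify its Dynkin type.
Compute the Cartan integers a_ij = 2(alpha_i, alpha_j)/(alpha_j, alpha_j); the resulting 2x2 Cartan matrix is
[[2, -3], [-1, 2]].
The roots have two lengths (squared-length ratio 3:1); the short ones are alpha_{2}. The associated Dynkin diagram is two nodes joined by a triple edge (G_2), so the type is G_2.

G_2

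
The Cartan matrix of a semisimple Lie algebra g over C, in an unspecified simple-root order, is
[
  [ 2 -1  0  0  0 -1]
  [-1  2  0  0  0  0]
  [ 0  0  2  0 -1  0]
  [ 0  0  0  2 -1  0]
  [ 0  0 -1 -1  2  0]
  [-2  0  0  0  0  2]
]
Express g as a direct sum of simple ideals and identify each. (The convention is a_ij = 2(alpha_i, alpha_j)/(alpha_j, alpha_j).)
A3 + C3

The diagram associated to this matrix has two connected components: the simple roots {alpha_3, alpha_4, alpha_5} form a chain of 3 nodes with single edges (A_3), and {alpha_1, alpha_2, alpha_6} form a chain of 3 nodes with a double edge at one end; the terminal node there is the unique long simple root (C_3). A semisimple Lie algebra decomposes uniquely as the direct sum of simple ideals, one per connected component of its Dynkin diagram, so g ≅ A_3 ⊕ C_3 (dimension 15 + 21 = 36).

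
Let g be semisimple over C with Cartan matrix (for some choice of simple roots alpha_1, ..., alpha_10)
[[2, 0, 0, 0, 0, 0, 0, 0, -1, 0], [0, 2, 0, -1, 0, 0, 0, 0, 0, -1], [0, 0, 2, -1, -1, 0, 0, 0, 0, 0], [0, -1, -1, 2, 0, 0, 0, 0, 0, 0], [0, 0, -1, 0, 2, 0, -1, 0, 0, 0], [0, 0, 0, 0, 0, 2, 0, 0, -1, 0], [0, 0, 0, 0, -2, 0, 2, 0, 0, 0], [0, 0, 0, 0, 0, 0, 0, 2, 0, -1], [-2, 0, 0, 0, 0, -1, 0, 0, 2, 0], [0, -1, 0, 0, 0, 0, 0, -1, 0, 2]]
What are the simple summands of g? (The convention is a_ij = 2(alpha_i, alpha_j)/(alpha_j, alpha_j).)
The diagram associated to this matrix has two connected components: the simple roots {alpha_1, alpha_6, alpha_9} form a chain of 3 nodes with a double edge at one end; the terminal node there is the unique short simple root (B_3), and {alpha_2, alpha_3, alpha_4, alpha_5, alpha_7, alpha_8, alpha_10} form a chain of 7 nodes with a double edge at one end; the terminal node there is the unique long simple root (C_7). A semisimple Lie algebra decomposes uniquely as the direct sum of simple ideals, one per connected component of its Dynkin diagram, so g ≅ B_3 ⊕ C_7 (dimension 21 + 105 = 126).

type B_3 ⊕ type C_7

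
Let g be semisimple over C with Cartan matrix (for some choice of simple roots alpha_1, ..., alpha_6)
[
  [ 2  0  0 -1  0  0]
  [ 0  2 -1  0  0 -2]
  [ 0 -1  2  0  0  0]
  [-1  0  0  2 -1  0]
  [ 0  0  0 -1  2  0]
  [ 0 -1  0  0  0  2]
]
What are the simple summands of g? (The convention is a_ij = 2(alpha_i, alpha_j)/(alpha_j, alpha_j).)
A3 + B3

The diagram associated to this matrix has two connected components: the simple roots {alpha_1, alpha_4, alpha_5} form a chain of 3 nodes with single edges (A_3), and {alpha_2, alpha_3, alpha_6} form a chain of 3 nodes with a double edge at one end; the terminal node there is the unique short simple root (B_3). A semisimple Lie algebra decomposes uniquely as the direct sum of simple ideals, one per connected component of its Dynkin diagram, so g ≅ A_3 ⊕ B_3 (dimension 15 + 21 = 36).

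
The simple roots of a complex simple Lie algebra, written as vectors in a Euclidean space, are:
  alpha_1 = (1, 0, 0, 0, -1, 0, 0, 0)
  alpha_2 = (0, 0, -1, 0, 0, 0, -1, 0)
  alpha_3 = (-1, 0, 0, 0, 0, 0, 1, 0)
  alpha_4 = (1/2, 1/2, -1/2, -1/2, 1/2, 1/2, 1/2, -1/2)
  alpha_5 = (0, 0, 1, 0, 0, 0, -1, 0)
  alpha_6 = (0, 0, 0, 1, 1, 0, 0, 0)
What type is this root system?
Compute the Cartan integers a_ij = 2(alpha_i, alpha_j)/(alpha_j, alpha_j); the resulting 6x6 Cartan matrix is
[[2, 0, -1, 0, 0, -1], [0, 2, -1, 0, 0, 0], [-1, -1, 2, 0, -1, 0], [0, 0, 0, 2, -1, 0], [0, 0, -1, -1, 2, 0], [-1, 0, 0, 0, 0, 2]].
All simple roots have the same length, so the diagram is simply laced. The associated Dynkin diagram is a chain of 5 nodes with one extra node attached to the third node from one end (E_6), so the type is E_6.

E_6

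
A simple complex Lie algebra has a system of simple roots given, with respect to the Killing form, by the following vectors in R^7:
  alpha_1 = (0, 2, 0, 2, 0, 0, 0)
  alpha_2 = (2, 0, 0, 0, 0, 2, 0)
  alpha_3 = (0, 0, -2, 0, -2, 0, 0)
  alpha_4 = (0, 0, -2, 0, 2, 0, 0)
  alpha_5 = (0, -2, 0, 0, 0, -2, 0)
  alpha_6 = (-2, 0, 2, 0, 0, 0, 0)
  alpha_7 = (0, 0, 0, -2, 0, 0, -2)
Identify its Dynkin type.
Compute the Cartan integers a_ij = 2(alpha_i, alpha_j)/(alpha_j, alpha_j); the resulting 7x7 Cartan matrix is
[[2, 0, 0, 0, -1, 0, -1], [0, 2, 0, 0, -1, -1, 0], [0, 0, 2, 0, 0, -1, 0], [0, 0, 0, 2, 0, -1, 0], [-1, -1, 0, 0, 2, 0, 0], [0, -1, -1, -1, 0, 2, 0], [-1, 0, 0, 0, 0, 0, 2]].
All simple roots have the same length, so the diagram is simply laced. The associated Dynkin diagram is a chain of 5 nodes with a fork of two nodes at one end (D_7), so the type is D_7 (the algebra so(14)).

D7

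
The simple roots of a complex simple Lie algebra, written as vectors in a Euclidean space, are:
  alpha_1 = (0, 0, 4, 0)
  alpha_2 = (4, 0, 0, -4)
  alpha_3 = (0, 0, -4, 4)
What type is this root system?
Compute the Cartan integers a_ij = 2(alpha_i, alpha_j)/(alpha_j, alpha_j); the resulting 3x3 Cartan matrix is
[[2, 0, -1], [0, 2, -1], [-2, -1, 2]].
The roots have two lengths (squared-length ratio 2:1); the short ones are alpha_{1}. The associated Dynkin diagram is a chain of 3 nodes with a double edge at one end; the terminal node there is the unique short simple root (B_3), so the type is B_3 (the algebra so(7)).

B_3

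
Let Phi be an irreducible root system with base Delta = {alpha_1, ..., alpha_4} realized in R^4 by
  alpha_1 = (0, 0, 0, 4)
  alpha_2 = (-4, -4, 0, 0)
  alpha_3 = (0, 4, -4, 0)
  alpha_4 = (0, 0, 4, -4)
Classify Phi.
B_4 (so(9))

Compute the Cartan integers a_ij = 2(alpha_i, alpha_j)/(alpha_j, alpha_j); the resulting 4x4 Cartan matrix is
[[2, 0, 0, -1], [0, 2, -1, 0], [0, -1, 2, -1], [-2, 0, -1, 2]].
The roots have two lengths (squared-length ratio 2:1); the short ones are alpha_{1}. The associated Dynkin diagram is a chain of 4 nodes with a double edge at one end; the terminal node there is the unique short simple root (B_4), so the type is B_4 (the algebra so(9)).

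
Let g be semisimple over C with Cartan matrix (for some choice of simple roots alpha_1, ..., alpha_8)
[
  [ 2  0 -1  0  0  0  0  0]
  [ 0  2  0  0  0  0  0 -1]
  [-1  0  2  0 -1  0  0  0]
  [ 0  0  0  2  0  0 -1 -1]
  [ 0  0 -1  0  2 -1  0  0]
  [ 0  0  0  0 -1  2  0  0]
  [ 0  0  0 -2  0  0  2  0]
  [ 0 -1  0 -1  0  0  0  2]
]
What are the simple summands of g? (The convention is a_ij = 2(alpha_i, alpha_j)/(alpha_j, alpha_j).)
type A_4 + type C_4

The diagram associated to this matrix has two connected components: the simple roots {alpha_1, alpha_3, alpha_5, alpha_6} form a chain of 4 nodes with single edges (A_4), and {alpha_2, alpha_4, alpha_7, alpha_8} form a chain of 4 nodes with a double edge at one end; the terminal node there is the unique long simple root (C_4). A semisimple Lie algebra decomposes uniquely as the direct sum of simple ideals, one per connected component of its Dynkin diagram, so g ≅ A_4 ⊕ C_4 (dimension 24 + 36 = 60).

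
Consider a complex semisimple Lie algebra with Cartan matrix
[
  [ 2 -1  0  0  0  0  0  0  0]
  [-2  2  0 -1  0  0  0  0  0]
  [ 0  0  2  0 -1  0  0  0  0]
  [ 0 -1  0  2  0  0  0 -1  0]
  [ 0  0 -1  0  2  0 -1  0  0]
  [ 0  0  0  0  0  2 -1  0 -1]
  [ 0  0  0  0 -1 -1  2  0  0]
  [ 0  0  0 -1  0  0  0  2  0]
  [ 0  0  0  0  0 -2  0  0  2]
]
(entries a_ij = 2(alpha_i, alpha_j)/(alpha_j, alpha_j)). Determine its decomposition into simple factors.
The diagram associated to this matrix has two connected components: the simple roots {alpha_1, alpha_2, alpha_4, alpha_8} form a chain of 4 nodes with a double edge at one end; the terminal node there is the unique short simple root (B_4), and {alpha_3, alpha_5, alpha_6, alpha_7, alpha_9} form a chain of 5 nodes with a double edge at one end; the terminal node there is the unique long simple root (C_5). A semisimple Lie algebra decomposes uniquely as the direct sum of simple ideals, one per connected component of its Dynkin diagram, so g ≅ B_4 ⊕ C_5 (dimension 36 + 55 = 91).

B4 + C5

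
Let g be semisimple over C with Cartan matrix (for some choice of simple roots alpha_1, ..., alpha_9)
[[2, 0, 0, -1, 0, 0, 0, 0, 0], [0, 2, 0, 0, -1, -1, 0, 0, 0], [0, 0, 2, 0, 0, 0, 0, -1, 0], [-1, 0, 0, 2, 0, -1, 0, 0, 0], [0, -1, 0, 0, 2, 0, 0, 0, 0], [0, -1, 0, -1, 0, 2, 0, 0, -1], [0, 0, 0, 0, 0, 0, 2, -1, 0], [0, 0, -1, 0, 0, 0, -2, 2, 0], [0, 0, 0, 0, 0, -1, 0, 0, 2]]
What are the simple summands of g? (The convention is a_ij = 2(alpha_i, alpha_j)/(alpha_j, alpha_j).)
B3 ⊕ E6

The diagram associated to this matrix has two connected components: the simple roots {alpha_3, alpha_7, alpha_8} form a chain of 3 nodes with a double edge at one end; the terminal node there is the unique short simple root (B_3), and {alpha_1, alpha_2, alpha_4, alpha_5, alpha_6, alpha_9} form a chain of 5 nodes with one extra node attached to the third node from one end (E_6). A semisimple Lie algebra decomposes uniquely as the direct sum of simple ideals, one per connected component of its Dynkin diagram, so g ≅ B_3 ⊕ E_6 (dimension 21 + 78 = 99).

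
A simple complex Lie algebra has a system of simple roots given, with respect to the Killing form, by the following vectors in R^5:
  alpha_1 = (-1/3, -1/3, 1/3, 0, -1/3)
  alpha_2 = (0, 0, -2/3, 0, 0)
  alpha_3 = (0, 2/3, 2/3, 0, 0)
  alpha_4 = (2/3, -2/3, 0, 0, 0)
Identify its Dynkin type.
type F_4

Compute the Cartan integers a_ij = 2(alpha_i, alpha_j)/(alpha_j, alpha_j); the resulting 4x4 Cartan matrix is
[[2, -1, 0, 0], [-1, 2, -1, 0], [0, -2, 2, -1], [0, 0, -1, 2]].
The roots have two lengths (squared-length ratio 2:1); the short ones are alpha_{1,2}. The associated Dynkin diagram is a chain of 4 nodes with a double edge between the middle two (F_4), so the type is F_4.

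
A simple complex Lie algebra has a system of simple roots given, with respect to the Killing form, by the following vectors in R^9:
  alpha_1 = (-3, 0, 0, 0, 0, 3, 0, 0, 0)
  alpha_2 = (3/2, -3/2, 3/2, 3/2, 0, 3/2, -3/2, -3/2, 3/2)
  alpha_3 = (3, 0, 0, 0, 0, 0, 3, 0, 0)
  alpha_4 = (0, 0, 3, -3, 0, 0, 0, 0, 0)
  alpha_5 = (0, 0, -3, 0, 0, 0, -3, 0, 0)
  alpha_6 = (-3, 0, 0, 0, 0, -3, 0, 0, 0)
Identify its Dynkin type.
E_6

Compute the Cartan integers a_ij = 2(alpha_i, alpha_j)/(alpha_j, alpha_j); the resulting 6x6 Cartan matrix is
[[2, 0, -1, 0, 0, 0], [0, 2, 0, 0, 0, -1], [-1, 0, 2, 0, -1, -1], [0, 0, 0, 2, -1, 0], [0, 0, -1, -1, 2, 0], [0, -1, -1, 0, 0, 2]].
All simple roots have the same length, so the diagram is simply laced. The associated Dynkin diagram is a chain of 5 nodes with one extra node attached to the third node from one end (E_6), so the type is E_6.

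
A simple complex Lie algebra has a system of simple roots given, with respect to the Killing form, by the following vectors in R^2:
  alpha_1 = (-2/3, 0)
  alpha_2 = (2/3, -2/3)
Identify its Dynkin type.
B2

Compute the Cartan integers a_ij = 2(alpha_i, alpha_j)/(alpha_j, alpha_j); the resulting 2x2 Cartan matrix is
[[2, -1], [-2, 2]].
The roots have two lengths (squared-length ratio 2:1); the short ones are alpha_{1}. The associated Dynkin diagram is a chain of 2 nodes with a double edge at one end; the terminal node there is the unique short simple root (B_2), so the type is B_2 (the algebra so(5)).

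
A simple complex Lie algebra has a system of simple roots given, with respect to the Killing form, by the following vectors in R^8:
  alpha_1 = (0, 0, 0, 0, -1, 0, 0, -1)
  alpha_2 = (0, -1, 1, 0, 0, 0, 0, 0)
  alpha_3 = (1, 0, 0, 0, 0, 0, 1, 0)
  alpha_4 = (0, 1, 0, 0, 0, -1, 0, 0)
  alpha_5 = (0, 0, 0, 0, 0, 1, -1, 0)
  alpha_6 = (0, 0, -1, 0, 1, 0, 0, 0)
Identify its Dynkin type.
Compute the Cartan integers a_ij = 2(alpha_i, alpha_j)/(alpha_j, alpha_j); the resulting 6x6 Cartan matrix is
[[2, 0, 0, 0, 0, -1], [0, 2, 0, -1, 0, -1], [0, 0, 2, 0, -1, 0], [0, -1, 0, 2, -1, 0], [0, 0, -1, -1, 2, 0], [-1, -1, 0, 0, 0, 2]].
All simple roots have the same length, so the diagram is simply laced. The associated Dynkin diagram is a chain of 6 nodes with single edges (A_6), so the type is A_6 (the algebra sl(7)).

A_6 (sl(7))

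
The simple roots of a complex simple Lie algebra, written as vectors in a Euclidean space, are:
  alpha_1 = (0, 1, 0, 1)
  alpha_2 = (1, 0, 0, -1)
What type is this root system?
Compute the Cartan integers a_ij = 2(alpha_i, alpha_j)/(alpha_j, alpha_j); the resulting 2x2 Cartan matrix is
[[2, -1], [-1, 2]].
All simple roots have the same length, so the diagram is simply laced. The associated Dynkin diagram is a chain of 2 nodes with single edges (A_2), so the type is A_2 (the algebra sl(3)).

A_2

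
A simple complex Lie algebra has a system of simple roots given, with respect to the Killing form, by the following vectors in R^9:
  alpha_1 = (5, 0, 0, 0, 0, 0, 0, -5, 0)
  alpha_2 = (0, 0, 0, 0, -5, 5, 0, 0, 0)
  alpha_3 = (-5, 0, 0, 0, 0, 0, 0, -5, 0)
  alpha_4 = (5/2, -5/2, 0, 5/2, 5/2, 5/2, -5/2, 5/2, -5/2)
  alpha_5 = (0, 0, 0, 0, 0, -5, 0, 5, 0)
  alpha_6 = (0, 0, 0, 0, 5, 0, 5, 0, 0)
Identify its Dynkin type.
E6

Compute the Cartan integers a_ij = 2(alpha_i, alpha_j)/(alpha_j, alpha_j); the resulting 6x6 Cartan matrix is
[[2, 0, 0, 0, -1, 0], [0, 2, 0, 0, -1, -1], [0, 0, 2, -1, -1, 0], [0, 0, -1, 2, 0, 0], [-1, -1, -1, 0, 2, 0], [0, -1, 0, 0, 0, 2]].
All simple roots have the same length, so the diagram is simply laced. The associated Dynkin diagram is a chain of 5 nodes with one extra node attached to the third node from one end (E_6), so the type is E_6.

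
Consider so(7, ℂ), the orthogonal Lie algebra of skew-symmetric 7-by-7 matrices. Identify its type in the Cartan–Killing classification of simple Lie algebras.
B3

This is so(7) with 7 odd, which has dimension 7(7-1)/2 = 21 and rank (7-1)/2 = 3. In the classification of classical Lie algebras, the orthogonal algebra so(2n+1) in an odd number of variables has type B_n; here n = 3, so the Dynkin diagram is a chain of 3 nodes with a double edge at one end; the terminal node there is the unique short simple root (B_3). Hence the type is B_3.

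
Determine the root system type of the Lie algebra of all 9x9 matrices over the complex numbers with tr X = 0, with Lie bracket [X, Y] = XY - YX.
type A_8

This is sl(9), which has dimension 9^2 - 1 = 80 and rank 9 - 1 = 8 (a Cartan subalgebra is the diagonal traceless matrices). In the classification of classical Lie algebras, the special linear algebra sl(n+1) has type A_n; here n = 8, so the Dynkin diagram is a chain of 8 nodes with single edges (A_8). Hence the type is A_8.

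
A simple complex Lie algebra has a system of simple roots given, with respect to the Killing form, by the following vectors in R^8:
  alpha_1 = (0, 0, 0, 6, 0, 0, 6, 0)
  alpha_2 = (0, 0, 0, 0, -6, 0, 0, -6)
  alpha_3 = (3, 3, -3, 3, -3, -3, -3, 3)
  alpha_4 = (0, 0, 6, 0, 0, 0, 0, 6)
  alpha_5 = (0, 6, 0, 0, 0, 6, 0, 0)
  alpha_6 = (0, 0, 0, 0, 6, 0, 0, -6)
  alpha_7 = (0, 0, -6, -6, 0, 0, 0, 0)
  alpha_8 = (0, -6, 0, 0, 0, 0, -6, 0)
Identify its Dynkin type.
E8

Compute the Cartan integers a_ij = 2(alpha_i, alpha_j)/(alpha_j, alpha_j); the resulting 8x8 Cartan matrix is
[[2, 0, 0, 0, 0, 0, -1, -1], [0, 2, 0, -1, 0, 0, 0, 0], [0, 0, 2, 0, 0, -1, 0, 0], [0, -1, 0, 2, 0, -1, -1, 0], [0, 0, 0, 0, 2, 0, 0, -1], [0, 0, -1, -1, 0, 2, 0, 0], [-1, 0, 0, -1, 0, 0, 2, 0], [-1, 0, 0, 0, -1, 0, 0, 2]].
All simple roots have the same length, so the diagram is simply laced. The associated Dynkin diagram is a chain of 7 nodes with one extra node attached to the third node from one end (E_8), so the type is E_8.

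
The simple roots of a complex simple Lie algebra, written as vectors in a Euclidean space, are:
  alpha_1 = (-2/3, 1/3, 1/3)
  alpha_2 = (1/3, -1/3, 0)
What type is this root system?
G_2

Compute the Cartan integers a_ij = 2(alpha_i, alpha_j)/(alpha_j, alpha_j); the resulting 2x2 Cartan matrix is
[[2, -3], [-1, 2]].
The roots have two lengths (squared-length ratio 3:1); the short ones are alpha_{2}. The associated Dynkin diagram is two nodes joined by a triple edge (G_2), so the type is G_2.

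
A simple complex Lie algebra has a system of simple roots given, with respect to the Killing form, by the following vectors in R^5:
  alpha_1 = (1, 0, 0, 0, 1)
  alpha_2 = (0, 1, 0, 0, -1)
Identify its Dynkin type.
A_2

Compute the Cartan integers a_ij = 2(alpha_i, alpha_j)/(alpha_j, alpha_j); the resulting 2x2 Cartan matrix is
[[2, -1], [-1, 2]].
All simple roots have the same length, so the diagram is simply laced. The associated Dynkin diagram is a chain of 2 nodes with single edges (A_2), so the type is A_2 (the algebra sl(3)).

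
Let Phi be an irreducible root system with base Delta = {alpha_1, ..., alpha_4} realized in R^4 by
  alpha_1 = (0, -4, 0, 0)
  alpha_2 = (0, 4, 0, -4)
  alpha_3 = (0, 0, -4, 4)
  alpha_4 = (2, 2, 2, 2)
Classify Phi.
F4

Compute the Cartan integers a_ij = 2(alpha_i, alpha_j)/(alpha_j, alpha_j); the resulting 4x4 Cartan matrix is
[[2, -1, 0, -1], [-2, 2, -1, 0], [0, -1, 2, 0], [-1, 0, 0, 2]].
The roots have two lengths (squared-length ratio 2:1); the short ones are alpha_{1,4}. The associated Dynkin diagram is a chain of 4 nodes with a double edge between the middle two (F_4), so the type is F_4.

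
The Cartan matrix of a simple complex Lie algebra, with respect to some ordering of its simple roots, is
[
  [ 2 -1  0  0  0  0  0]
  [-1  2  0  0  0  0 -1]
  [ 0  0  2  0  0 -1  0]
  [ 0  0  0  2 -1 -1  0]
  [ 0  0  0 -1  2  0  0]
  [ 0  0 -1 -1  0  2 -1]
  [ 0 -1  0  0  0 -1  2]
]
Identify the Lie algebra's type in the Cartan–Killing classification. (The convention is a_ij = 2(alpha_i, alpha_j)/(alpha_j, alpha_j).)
E7

The matrix has rank 7 with 2's on the diagonal. Reading the off-diagonal entries as Dynkin edges (a single edge where a_ij = a_ji = -1; a double or triple edge where a_ij * a_ji = 2 or 3), the diagram is a chain of 6 nodes with one extra node attached to the third node from one end (E_7). One simple-root ordering that puts it in standard form is (alpha_5, alpha_3, alpha_4, alpha_6, alpha_7, alpha_2, alpha_1). So the algebra is type E_7.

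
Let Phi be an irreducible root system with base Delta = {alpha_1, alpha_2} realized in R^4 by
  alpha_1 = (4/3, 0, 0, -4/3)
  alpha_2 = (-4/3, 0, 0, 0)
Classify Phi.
B_2 (so(5))

Compute the Cartan integers a_ij = 2(alpha_i, alpha_j)/(alpha_j, alpha_j); the resulting 2x2 Cartan matrix is
[[2, -2], [-1, 2]].
The roots have two lengths (squared-length ratio 2:1); the short ones are alpha_{2}. The associated Dynkin diagram is a chain of 2 nodes with a double edge at one end; the terminal node there is the unique short simple root (B_2), so the type is B_2 (the algebra so(5)).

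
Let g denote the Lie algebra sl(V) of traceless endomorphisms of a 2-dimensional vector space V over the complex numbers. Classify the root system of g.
type A_1

This is sl(2), which has dimension 2^2 - 1 = 3 and rank 2 - 1 = 1 (a Cartan subalgebra is the diagonal traceless matrices). In the classification of classical Lie algebras, the special linear algebra sl(n+1) has type A_n; here n = 1, so the Dynkin diagram is a chain of 1 nodes with single edges (A_1). Hence the type is A_1.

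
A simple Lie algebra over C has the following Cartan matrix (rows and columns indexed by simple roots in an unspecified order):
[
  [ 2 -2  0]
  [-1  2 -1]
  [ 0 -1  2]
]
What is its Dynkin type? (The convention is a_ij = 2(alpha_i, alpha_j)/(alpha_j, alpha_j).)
The matrix has rank 3 with 2's on the diagonal. Reading the off-diagonal entries as Dynkin edges (a single edge where a_ij = a_ji = -1; a double or triple edge where a_ij * a_ji = 2 or 3), the diagram is a chain of 3 nodes with a double edge at one end; the terminal node there is the unique long simple root (C_3). One simple-root ordering that puts it in standard form is (alpha_3, alpha_2, alpha_1). So the algebra is type C_3, i.e. sp(6).

type C_3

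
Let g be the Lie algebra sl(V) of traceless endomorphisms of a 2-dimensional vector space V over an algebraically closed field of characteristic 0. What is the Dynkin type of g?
A_1 (sl(2))

This is sl(2), which has dimension 2^2 - 1 = 3 and rank 2 - 1 = 1 (a Cartan subalgebra is the diagonal traceless matrices). In the classification of classical Lie algebras, the special linear algebra sl(n+1) has type A_n; here n = 1, so the Dynkin diagram is a chain of 1 nodes with single edges (A_1). Hence the type is A_1.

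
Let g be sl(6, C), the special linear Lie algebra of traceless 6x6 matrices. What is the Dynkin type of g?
This is sl(6), which has dimension 6^2 - 1 = 35 and rank 6 - 1 = 5 (a Cartan subalgebra is the diagonal traceless matrices). In the classification of classical Lie algebras, the special linear algebra sl(n+1) has type A_n; here n = 5, so the Dynkin diagram is a chain of 5 nodes with single edges (A_5). Hence the type is A_5.

type A_5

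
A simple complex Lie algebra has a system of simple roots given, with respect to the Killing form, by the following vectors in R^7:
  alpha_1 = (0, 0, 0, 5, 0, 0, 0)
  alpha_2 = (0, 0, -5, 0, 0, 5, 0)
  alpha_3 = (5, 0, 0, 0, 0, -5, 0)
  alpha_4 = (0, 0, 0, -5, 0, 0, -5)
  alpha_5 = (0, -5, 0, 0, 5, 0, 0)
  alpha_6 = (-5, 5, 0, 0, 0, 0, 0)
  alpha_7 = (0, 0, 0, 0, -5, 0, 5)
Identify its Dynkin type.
B_7

Compute the Cartan integers a_ij = 2(alpha_i, alpha_j)/(alpha_j, alpha_j); the resulting 7x7 Cartan matrix is
[[2, 0, 0, -1, 0, 0, 0], [0, 2, -1, 0, 0, 0, 0], [0, -1, 2, 0, 0, -1, 0], [-2, 0, 0, 2, 0, 0, -1], [0, 0, 0, 0, 2, -1, -1], [0, 0, -1, 0, -1, 2, 0], [0, 0, 0, -1, -1, 0, 2]].
The roots have two lengths (squared-length ratio 2:1); the short ones are alpha_{1}. The associated Dynkin diagram is a chain of 7 nodes with a double edge at one end; the terminal node there is the unique short simple root (B_7), so the type is B_7 (the algebra so(15)).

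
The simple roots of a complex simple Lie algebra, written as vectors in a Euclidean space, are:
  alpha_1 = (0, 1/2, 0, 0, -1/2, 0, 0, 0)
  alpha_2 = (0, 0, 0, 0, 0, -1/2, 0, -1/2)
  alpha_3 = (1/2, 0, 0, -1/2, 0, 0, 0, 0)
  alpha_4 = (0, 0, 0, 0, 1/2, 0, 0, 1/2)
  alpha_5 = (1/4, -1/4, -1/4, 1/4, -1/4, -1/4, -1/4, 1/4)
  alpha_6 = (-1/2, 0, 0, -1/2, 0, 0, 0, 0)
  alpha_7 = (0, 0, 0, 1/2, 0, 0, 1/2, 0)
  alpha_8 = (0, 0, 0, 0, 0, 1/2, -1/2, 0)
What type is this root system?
E_8

Compute the Cartan integers a_ij = 2(alpha_i, alpha_j)/(alpha_j, alpha_j); the resulting 8x8 Cartan matrix is
[[2, 0, 0, -1, 0, 0, 0, 0], [0, 2, 0, -1, 0, 0, 0, -1], [0, 0, 2, 0, 0, 0, -1, 0], [-1, -1, 0, 2, 0, 0, 0, 0], [0, 0, 0, 0, 2, -1, 0, 0], [0, 0, 0, 0, -1, 2, -1, 0], [0, 0, -1, 0, 0, -1, 2, -1], [0, -1, 0, 0, 0, 0, -1, 2]].
All simple roots have the same length, so the diagram is simply laced. The associated Dynkin diagram is a chain of 7 nodes with one extra node attached to the third node from one end (E_8), so the type is E_8.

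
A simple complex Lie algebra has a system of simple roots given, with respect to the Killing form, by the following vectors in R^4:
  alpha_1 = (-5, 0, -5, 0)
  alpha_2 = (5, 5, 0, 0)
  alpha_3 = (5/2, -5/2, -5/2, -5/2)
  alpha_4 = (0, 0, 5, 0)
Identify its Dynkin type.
Compute the Cartan integers a_ij = 2(alpha_i, alpha_j)/(alpha_j, alpha_j); the resulting 4x4 Cartan matrix is
[[2, -1, 0, -2], [-1, 2, 0, 0], [0, 0, 2, -1], [-1, 0, -1, 2]].
The roots have two lengths (squared-length ratio 2:1); the short ones are alpha_{3,4}. The associated Dynkin diagram is a chain of 4 nodes with a double edge between the middle two (F_4), so the type is F_4.

F4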